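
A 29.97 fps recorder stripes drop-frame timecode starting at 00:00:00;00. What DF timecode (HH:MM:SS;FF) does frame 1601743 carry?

14:50:44;25

Each 10-minute DF block holds 10 × 60 × 30 − 9 × 2 = 17982 frames. 1601743 ÷ 17982 → 89 full blocks, remainder 1345.
Within the partial block the first minute is 1800 frames and each further minute 1798, so 0 further minute boundaries passed. Total skipped labels = 18 × 89 + 2 × 0 = 1602.
Non-drop label index = 1601743 + 1602 = 1603345; at 30 labels/s that is 14:50:44:25, i.e. DF 14:50:44;25.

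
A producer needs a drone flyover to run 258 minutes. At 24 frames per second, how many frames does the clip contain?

371520 frames

258 min = 15480 s.
Frames = 15480 × 24 = 371520.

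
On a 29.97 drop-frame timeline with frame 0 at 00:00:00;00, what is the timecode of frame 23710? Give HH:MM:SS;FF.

00:13:11;04

Each 10-minute DF block holds 10 × 60 × 30 − 9 × 2 = 17982 frames. 23710 ÷ 17982 → 1 full block, remainder 5728.
Within the partial block the first minute is 1800 frames and each further minute 1798, so 3 further minute boundaries passed. Total skipped labels = 18 × 1 + 2 × 3 = 24.
Non-drop label index = 23710 + 24 = 23734; at 30 labels/s that is 00:13:11:04, i.e. DF 00:13:11;04.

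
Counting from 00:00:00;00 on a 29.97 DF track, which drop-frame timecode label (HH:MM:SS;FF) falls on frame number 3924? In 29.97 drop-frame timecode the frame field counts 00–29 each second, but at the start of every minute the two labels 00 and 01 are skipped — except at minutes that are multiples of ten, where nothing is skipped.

Each 10-minute DF block holds 10 × 60 × 30 − 9 × 2 = 17982 frames. 3924 ÷ 17982 → 0 full blocks, remainder 3924.
Within the partial block the first minute is 1800 frames and each further minute 1798, so 2 further minute boundaries passed. Total skipped labels = 18 × 0 + 2 × 2 = 4.
Non-drop label index = 3924 + 4 = 3928; at 30 labels/s that is 00:02:10:28, i.e. DF 00:02:10;28.

00:02:10;28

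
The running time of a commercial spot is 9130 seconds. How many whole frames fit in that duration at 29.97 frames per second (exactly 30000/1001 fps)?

273626 frames

Frames = 9130 × 30000/1001 = 24900000/91 ≈ 273626.3736.
Complete frames: 273626.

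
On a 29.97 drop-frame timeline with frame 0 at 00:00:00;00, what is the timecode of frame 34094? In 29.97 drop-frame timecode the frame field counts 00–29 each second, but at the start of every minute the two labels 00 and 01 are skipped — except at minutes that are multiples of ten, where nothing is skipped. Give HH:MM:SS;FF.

00:18:57;18

Ten DF minutes hold 17982 frames, so frame 34094 lies in block 1 (frames 17982–35963) with 16112 frames into that block.
The block's first minute is 1800 frames and the rest 1798 each; 16112 frames reaches minute 8, so 1 × 18 + 8 × 2 = 34 labels have been skipped so far.
Adding those back, label number 34094 + 34 = 34128 at 30 labels/s is 1137 s + 18 f = 0 h 18 min 57 s frame 18, i.e. 00:18:57;18.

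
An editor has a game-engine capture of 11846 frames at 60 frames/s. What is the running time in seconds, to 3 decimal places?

197.433 seconds

Running time = 11846 × 1/60 = 5923/30 s ≈ 197.433 s.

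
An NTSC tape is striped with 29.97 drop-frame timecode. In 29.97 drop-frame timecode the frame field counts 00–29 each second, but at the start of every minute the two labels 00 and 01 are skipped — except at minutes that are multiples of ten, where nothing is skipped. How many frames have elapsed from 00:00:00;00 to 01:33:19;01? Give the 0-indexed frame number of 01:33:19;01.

As if non-drop at 30 labels/s: (1 × 3600 + 33 × 60 + 19) × 30 + 1 = 167971.
Minute boundaries passed: 93; those not divisible by 10: 93 − 9 = 84; dropped labels = 2 × 84 = 168.
Actual frame index = 167971 − 168 = 167803.

167803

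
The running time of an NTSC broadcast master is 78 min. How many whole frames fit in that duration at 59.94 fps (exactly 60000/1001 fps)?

78 min = 4680 s.
Frames = 4680 × 60000/1001 = 21600000/77 ≈ 280519.4805.
Complete frames: 280519.

280519 frames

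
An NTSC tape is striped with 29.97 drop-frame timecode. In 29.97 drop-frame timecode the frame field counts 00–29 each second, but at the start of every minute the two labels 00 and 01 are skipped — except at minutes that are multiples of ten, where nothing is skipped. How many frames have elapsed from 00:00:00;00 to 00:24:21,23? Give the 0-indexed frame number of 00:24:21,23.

43809

Complete 10-minute blocks: 2, each 17982 frames → 35964.
Remaining 4 whole minutes in the current block: 1800 + 3 × 1798 = 7194 frames.
Within the current minute: 21 × 30 + 23 − 2 = 651 (labels ;00/;01 skipped at this minute). Total = 35964 + 7194 + 651 = 43809.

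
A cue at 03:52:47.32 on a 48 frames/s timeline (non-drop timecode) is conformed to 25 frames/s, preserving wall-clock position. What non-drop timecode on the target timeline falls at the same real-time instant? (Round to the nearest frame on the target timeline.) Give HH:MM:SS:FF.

03:52:47:17

Source frame index: (3×3600 + 52×60 + 47) × 48 + 32 = 670448.
Real time: 670448 / (48) = 41903/3 s.
Target frame: (41903/3) × (25) = 1047575/3 ≈ 349191.667 → 349192.
At 25 labels/s: frame 349192 → 03:52:47:17.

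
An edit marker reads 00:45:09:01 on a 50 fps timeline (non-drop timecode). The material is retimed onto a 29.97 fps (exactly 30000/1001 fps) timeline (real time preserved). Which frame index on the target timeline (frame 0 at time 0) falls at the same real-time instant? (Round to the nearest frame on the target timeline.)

frame 81189

Source frame index: (0×3600 + 45×60 + 9) × 50 + 1 = 135451.
Real time: 135451 / (50) = 135451/50 s.
Target frame: (135451/50) × (30000/1001) = 81270600/1001 ≈ 81189.411 → 81189.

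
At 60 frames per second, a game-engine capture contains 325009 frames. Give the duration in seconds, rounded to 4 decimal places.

5416.8167 seconds

Running time = 325009 × 1/60 = 325009/60 s ≈ 5416.8167 s.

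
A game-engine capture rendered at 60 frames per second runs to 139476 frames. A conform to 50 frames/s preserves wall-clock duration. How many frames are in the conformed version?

Target frames = source frames × (target rate / source rate) = 139476 × (50)/(60) = 139476 × 5/6 = 116230.

116230 frames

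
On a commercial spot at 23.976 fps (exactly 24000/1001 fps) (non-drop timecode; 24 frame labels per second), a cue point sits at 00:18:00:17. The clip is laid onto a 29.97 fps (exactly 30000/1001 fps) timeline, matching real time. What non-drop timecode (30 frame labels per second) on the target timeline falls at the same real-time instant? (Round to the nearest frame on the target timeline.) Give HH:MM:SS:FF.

Source frame index: (0×3600 + 18×60 + 0) × 24 + 17 = 25937.
Real time: 25937 / (24000/1001) = 25962937/24000 s.
Target frame: (25962937/24000) × (30000/1001) = 129685/4 ≈ 32421.250 → 32421.
At 30 labels/s: frame 32421 → 00:18:00:21.

00:18:00:21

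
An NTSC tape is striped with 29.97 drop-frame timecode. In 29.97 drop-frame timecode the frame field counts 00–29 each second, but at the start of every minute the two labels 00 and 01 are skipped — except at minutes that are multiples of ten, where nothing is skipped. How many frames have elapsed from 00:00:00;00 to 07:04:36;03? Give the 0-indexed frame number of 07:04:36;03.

763519

As if non-drop at 30 labels/s: (7 × 3600 + 4 × 60 + 36) × 30 + 3 = 764283.
Minute boundaries passed: 424; those not divisible by 10: 424 − 42 = 382; dropped labels = 2 × 382 = 764.
Actual frame index = 764283 − 764 = 763519.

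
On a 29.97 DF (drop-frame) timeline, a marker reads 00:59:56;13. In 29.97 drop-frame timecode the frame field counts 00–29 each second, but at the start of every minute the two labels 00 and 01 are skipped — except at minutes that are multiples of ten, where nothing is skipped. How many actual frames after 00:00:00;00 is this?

107785

Complete 10-minute blocks: 5, each 17982 frames → 89910.
Remaining 9 whole minutes in the current block: 1800 + 8 × 1798 = 16184 frames.
Within the current minute: 56 × 30 + 13 − 2 = 1691 (labels ;00/;01 skipped at this minute). Total = 89910 + 16184 + 1691 = 107785.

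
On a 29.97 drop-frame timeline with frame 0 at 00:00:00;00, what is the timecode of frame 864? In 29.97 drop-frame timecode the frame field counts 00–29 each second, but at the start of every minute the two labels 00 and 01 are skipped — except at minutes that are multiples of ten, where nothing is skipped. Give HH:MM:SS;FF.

00:00:28;24

Each 10-minute DF block holds 10 × 60 × 30 − 9 × 2 = 17982 frames. 864 ÷ 17982 → 0 full blocks, remainder 864.
Within the partial block the first minute is 1800 frames and each further minute 1798, so 0 further minute boundaries passed. Total skipped labels = 18 × 0 + 2 × 0 = 0.
Non-drop label index = 864 + 0 = 864; at 30 labels/s that is 00:00:28:24, i.e. DF 00:00:28;24.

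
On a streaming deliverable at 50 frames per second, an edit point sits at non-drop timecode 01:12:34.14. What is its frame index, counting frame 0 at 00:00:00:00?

frame 217714

Total seconds to the label: (1 × 3600 + 12 × 60 + 34) = 4354.
Frame index = 4354 × 50 + 14 = 217714.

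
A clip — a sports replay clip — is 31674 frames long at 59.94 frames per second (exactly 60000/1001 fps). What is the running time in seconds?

Running time = 31674 / (60000/1001) = 528.4279 s.

528.4279 seconds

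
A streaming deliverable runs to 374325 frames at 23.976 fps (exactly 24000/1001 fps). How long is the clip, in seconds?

Running time = 374325 / (24000/1001) = 15612.471875 s.

15612.471875 seconds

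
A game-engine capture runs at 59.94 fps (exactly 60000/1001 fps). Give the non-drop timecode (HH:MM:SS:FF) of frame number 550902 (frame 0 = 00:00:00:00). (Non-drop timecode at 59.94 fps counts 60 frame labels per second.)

02:33:01:42

550902 ÷ 60 = 9181 full seconds, remainder 42 frames.
9181 s = 2 h 33 min 1 s.
Timecode: 02:33:01:42.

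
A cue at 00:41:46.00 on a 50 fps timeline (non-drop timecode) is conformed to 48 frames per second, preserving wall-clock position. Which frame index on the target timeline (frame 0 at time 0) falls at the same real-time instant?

frame 120288

Source frame index: (0×3600 + 41×60 + 46) × 50 + 0 = 125300.
Real time: 125300 / (50) = 2506 s.
Target frame: (2506) × (48) = 120288.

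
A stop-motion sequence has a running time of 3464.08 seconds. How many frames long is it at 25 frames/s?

86602 frames

Frames = 3464.08 × 25 = 86602.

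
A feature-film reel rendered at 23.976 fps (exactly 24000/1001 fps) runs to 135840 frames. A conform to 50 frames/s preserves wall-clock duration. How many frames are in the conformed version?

Target frames = source frames × (target rate / source rate) = 135840 × (50)/(24000/1001) = 135840 × 1001/480 = 283283.

283283 frames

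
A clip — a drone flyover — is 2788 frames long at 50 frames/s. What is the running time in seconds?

55.76 seconds

Running time = 2788 / (50) = 55.76 s.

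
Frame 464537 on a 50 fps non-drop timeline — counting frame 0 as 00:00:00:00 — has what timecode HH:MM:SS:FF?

464537 ÷ 50 = 9290 full seconds, remainder 37 frames.
9290 s = 2 h 34 min 50 s.
Timecode: 02:34:50:37.

02:34:50:37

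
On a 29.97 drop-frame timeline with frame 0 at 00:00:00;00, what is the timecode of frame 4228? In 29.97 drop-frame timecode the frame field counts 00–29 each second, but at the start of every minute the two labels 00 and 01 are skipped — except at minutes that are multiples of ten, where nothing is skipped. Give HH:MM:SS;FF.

00:02:21;02

Each 10-minute DF block holds 10 × 60 × 30 − 9 × 2 = 17982 frames. 4228 ÷ 17982 → 0 full blocks, remainder 4228.
Within the partial block the first minute is 1800 frames and each further minute 1798, so 2 further minute boundaries passed. Total skipped labels = 18 × 0 + 2 × 2 = 4.
Non-drop label index = 4228 + 4 = 4232; at 30 labels/s that is 00:02:21:02, i.e. DF 00:02:21;02.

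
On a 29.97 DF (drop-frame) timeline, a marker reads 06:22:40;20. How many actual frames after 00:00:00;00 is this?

688132

As if non-drop at 30 labels/s: (6 × 3600 + 22 × 60 + 40) × 30 + 20 = 688820.
Minute boundaries passed: 382; those not divisible by 10: 382 − 38 = 344; dropped labels = 2 × 344 = 688.
Actual frame index = 688820 − 688 = 688132.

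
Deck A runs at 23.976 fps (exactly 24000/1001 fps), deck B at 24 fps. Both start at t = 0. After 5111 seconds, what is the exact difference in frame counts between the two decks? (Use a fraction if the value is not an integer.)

122664/1001 frames

A emits 24000/1001 × 5111 = 122664000/1001 frames; B emits 24 × 5111 = 122664.
Difference = 122664/1001 frames (≈ 122.5415); B is ahead of A.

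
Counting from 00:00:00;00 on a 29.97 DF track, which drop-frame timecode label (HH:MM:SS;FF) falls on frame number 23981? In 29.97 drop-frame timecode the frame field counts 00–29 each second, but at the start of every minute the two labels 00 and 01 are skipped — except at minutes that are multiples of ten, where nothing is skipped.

00:13:20;05

Ten DF minutes hold 17982 frames, so frame 23981 lies in block 1 (frames 17982–35963) with 5999 frames into that block.
The block's first minute is 1800 frames and the rest 1798 each; 5999 frames reaches minute 3, so 1 × 18 + 3 × 2 = 24 labels have been skipped so far.
Adding those back, label number 23981 + 24 = 24005 at 30 labels/s is 800 s + 5 f = 0 h 13 min 20 s frame 5, i.e. 00:13:20;05.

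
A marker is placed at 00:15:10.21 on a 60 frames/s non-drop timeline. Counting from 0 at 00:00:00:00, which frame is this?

54621

Total seconds to the label: (0 × 3600 + 15 × 60 + 10) = 910.
Frame index = 910 × 60 + 21 = 54621.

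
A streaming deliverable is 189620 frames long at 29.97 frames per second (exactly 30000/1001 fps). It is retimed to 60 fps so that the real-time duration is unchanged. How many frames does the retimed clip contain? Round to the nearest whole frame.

379619 frames

Frames at target rate = 189620 × (60) / (30000/1001) = 9490481/25 ≈ 379619.240.
Nearest whole frame: 379619.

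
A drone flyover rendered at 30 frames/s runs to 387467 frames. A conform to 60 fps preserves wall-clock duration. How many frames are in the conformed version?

Target frames = source frames × (target rate / source rate) = 387467 × (60)/(30) = 387467 × 2 = 774934.

774934 frames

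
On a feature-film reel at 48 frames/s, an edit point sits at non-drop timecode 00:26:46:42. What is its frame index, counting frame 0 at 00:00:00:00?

Total seconds to the label: (0 × 3600 + 26 × 60 + 46) = 1606.
Frame index = 1606 × 48 + 42 = 77130.

frame 77130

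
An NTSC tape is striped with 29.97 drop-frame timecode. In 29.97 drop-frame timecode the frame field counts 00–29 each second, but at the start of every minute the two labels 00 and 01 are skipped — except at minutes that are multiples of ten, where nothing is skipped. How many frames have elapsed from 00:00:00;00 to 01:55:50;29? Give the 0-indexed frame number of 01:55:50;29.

208321

Complete 10-minute blocks: 11, each 17982 frames → 197802.
Remaining 5 whole minutes in the current block: 1800 + 4 × 1798 = 8992 frames.
Within the current minute: 50 × 30 + 29 − 2 = 1527 (labels ;00/;01 skipped at this minute). Total = 197802 + 8992 + 1527 = 208321.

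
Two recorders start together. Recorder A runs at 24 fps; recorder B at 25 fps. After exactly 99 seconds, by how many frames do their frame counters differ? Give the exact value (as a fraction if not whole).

99 frames

A emits 24 × 99 = 2376 frames; B emits 25 × 99 = 2475.
Difference = 99 frames; B is ahead of A.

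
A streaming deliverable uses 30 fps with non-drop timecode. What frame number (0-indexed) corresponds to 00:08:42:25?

frame 15685

Total seconds to the label: (0 × 3600 + 8 × 60 + 42) = 522.
Frame index = 522 × 30 + 25 = 15685.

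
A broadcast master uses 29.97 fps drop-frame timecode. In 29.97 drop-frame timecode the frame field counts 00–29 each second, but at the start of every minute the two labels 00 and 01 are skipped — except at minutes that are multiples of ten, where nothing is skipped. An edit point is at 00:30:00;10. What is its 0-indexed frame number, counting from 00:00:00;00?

53956

As if non-drop at 30 labels/s: (0 × 3600 + 30 × 60 + 0) × 30 + 10 = 54010.
Minute boundaries passed: 30; those not divisible by 10: 30 − 3 = 27; dropped labels = 2 × 27 = 54.
Actual frame index = 54010 − 54 = 53956.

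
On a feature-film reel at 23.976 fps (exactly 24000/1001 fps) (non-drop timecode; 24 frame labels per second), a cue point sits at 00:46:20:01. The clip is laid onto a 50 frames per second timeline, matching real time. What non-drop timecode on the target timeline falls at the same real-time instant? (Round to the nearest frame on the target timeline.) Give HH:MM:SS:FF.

Source frame index: (0×3600 + 46×60 + 20) × 24 + 1 = 66721.
Real time: 66721 / (24000/1001) = 66787721/24000 s.
Target frame: (66787721/24000) × (50) = 66787721/480 ≈ 139141.085 → 139141.
At 50 labels/s: frame 139141 → 00:46:22:41.

00:46:22:41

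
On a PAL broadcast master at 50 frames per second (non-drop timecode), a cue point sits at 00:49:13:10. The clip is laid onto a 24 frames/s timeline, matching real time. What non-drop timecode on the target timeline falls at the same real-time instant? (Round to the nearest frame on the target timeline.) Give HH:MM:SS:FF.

00:49:13:05

Source frame index: (0×3600 + 49×60 + 13) × 50 + 10 = 147660.
Real time: 147660 / (50) = 14766/5 s.
Target frame: (14766/5) × (24) = 354384/5 ≈ 70876.800 → 70877.
At 24 labels/s: frame 70877 → 00:49:13:05.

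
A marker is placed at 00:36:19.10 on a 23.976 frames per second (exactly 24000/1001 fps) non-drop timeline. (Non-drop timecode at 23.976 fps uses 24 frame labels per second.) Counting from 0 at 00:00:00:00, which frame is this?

Total seconds to the label: (0 × 3600 + 36 × 60 + 19) = 2179.
Frame index = 2179 × 24 + 10 = 52306.

frame 52306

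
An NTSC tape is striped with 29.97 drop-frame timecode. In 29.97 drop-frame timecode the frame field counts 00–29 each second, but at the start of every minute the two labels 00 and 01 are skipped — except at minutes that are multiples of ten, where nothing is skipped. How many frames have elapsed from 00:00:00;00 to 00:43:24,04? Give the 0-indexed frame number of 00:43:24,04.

78046

Complete 10-minute blocks: 4, each 17982 frames → 71928.
Remaining 3 whole minutes in the current block: 1800 + 2 × 1798 = 5396 frames.
Within the current minute: 24 × 30 + 4 − 2 = 722 (labels ;00/;01 skipped at this minute). Total = 71928 + 5396 + 722 = 78046.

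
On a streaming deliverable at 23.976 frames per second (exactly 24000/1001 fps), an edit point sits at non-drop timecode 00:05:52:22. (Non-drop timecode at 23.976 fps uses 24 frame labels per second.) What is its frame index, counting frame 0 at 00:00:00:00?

Total seconds to the label: (0 × 3600 + 5 × 60 + 52) = 352.
Frame index = 352 × 24 + 22 = 8470.

8470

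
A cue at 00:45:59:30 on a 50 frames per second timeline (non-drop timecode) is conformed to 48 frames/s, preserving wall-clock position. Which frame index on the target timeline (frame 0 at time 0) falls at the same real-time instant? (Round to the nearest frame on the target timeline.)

frame 132461

Source frame index: (0×3600 + 45×60 + 59) × 50 + 30 = 137980.
Real time: 137980 / (50) = 13798/5 s.
Target frame: (13798/5) × (48) = 662304/5 ≈ 132460.800 → 132461.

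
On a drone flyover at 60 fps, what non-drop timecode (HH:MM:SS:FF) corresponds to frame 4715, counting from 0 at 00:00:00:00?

4715 ÷ 60 = 78 full seconds, remainder 35 frames.
78 s = 0 h 1 min 18 s.
Timecode: 00:01:18:35.

00:01:18:35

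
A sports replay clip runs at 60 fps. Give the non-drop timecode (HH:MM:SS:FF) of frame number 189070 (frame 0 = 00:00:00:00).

189070 ÷ 60 = 3151 full seconds, remainder 10 frames.
3151 s = 0 h 52 min 31 s.
Timecode: 00:52:31:10.

00:52:31:10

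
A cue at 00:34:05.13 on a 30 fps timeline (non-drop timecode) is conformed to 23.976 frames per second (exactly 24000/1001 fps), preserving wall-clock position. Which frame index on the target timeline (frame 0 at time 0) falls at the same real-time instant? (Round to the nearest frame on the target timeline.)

frame 49041

Source frame index: (0×3600 + 34×60 + 5) × 30 + 13 = 61363.
Real time: 61363 / (30) = 61363/30 s.
Target frame: (61363/30) × (24000/1001) = 49090400/1001 ≈ 49041.359 → 49041.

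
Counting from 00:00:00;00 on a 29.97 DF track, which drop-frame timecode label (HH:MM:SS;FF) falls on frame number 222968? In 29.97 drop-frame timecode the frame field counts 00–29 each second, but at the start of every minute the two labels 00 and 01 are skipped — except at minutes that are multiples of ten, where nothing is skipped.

02:03:59;20

Each 10-minute DF block holds 10 × 60 × 30 − 9 × 2 = 17982 frames. 222968 ÷ 17982 → 12 full blocks, remainder 7184.
Within the partial block the first minute is 1800 frames and each further minute 1798, so 3 further minute boundaries passed. Total skipped labels = 18 × 12 + 2 × 3 = 222.
Non-drop label index = 222968 + 222 = 223190; at 30 labels/s that is 02:03:59:20, i.e. DF 02:03:59;20.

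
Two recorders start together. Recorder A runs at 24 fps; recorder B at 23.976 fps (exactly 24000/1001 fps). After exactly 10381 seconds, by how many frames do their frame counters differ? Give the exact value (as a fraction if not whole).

A emits 24 × 10381 = 249144 frames; B emits 24000/1001 × 10381 = 35592000/143.
Difference = 35592/143 frames (≈ 248.8951); B is behind A.

35592/143 frames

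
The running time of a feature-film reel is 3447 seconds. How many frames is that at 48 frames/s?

165456 frames

Frames = 3447 × 48 = 165456.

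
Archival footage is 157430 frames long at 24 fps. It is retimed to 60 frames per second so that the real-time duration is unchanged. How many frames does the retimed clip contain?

Target frames = source frames × (target rate / source rate) = 157430 × (60)/(24) = 157430 × 5/2 = 393575.

393575 frames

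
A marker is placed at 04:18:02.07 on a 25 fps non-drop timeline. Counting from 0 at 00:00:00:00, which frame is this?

Total seconds to the label: (4 × 3600 + 18 × 60 + 2) = 15482.
Frame index = 15482 × 25 + 7 = 387057.

frame 387057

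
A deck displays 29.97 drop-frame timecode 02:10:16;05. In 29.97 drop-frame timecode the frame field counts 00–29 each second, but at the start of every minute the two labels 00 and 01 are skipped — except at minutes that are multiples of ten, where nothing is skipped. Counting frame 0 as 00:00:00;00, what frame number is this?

234251

As if non-drop at 30 labels/s: (2 × 3600 + 10 × 60 + 16) × 30 + 5 = 234485.
Minute boundaries passed: 130; those not divisible by 10: 130 − 13 = 117; dropped labels = 2 × 117 = 234.
Actual frame index = 234485 − 234 = 234251.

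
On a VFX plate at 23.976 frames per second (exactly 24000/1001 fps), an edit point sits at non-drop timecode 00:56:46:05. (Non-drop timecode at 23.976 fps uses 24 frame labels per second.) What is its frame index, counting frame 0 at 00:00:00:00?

frame 81749

Total seconds to the label: (0 × 3600 + 56 × 60 + 46) = 3406.
Frame index = 3406 × 24 + 5 = 81749.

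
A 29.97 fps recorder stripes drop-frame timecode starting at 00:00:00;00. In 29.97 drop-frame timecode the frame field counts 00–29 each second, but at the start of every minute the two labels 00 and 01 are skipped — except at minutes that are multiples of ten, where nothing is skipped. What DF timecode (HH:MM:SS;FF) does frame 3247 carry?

00:01:48;09

Ten DF minutes hold 17982 frames, so frame 3247 lies in block 0 (frames 0–17981) with 3247 frames into that block.
The block's first minute is 1800 frames and the rest 1798 each; 3247 frames reaches minute 1, so 0 × 18 + 1 × 2 = 2 labels have been skipped so far.
Adding those back, label number 3247 + 2 = 3249 at 30 labels/s is 108 s + 9 f = 0 h 1 min 48 s frame 9, i.e. 00:01:48;09.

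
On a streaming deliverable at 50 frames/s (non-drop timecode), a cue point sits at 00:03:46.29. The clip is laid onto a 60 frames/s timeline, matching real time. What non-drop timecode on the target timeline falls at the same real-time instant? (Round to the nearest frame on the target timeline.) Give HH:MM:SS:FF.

00:03:46:35

Source frame index: (0×3600 + 3×60 + 46) × 50 + 29 = 11329.
Real time: 11329 / (50) = 11329/50 s.
Target frame: (11329/50) × (60) = 67974/5 ≈ 13594.800 → 13595.
At 60 labels/s: frame 13595 → 00:03:46:35.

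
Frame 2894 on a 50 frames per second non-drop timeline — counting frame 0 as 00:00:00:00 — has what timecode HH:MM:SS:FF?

2894 ÷ 50 = 57 full seconds, remainder 44 frames.
57 s = 0 h 0 min 57 s.
Timecode: 00:00:57:44.

00:00:57:44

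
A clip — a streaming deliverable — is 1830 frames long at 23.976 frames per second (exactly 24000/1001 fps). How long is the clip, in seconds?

76.32625 seconds

Running time = 1830 / (24000/1001) = 76.32625 s.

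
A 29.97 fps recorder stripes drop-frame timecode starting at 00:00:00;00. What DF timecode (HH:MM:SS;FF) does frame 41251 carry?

Ten DF minutes hold 17982 frames, so frame 41251 lies in block 2 (frames 35964–53945) with 5287 frames into that block.
The block's first minute is 1800 frames and the rest 1798 each; 5287 frames reaches minute 2, so 2 × 18 + 2 × 2 = 40 labels have been skipped so far.
Adding those back, label number 41251 + 40 = 41291 at 30 labels/s is 1376 s + 11 f = 0 h 22 min 56 s frame 11, i.e. 00:22:56;11.

00:22:56;11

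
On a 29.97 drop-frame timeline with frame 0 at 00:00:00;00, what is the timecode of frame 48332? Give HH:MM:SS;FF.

00:26:52;20

Each 10-minute DF block holds 10 × 60 × 30 − 9 × 2 = 17982 frames. 48332 ÷ 17982 → 2 full blocks, remainder 12368.
Within the partial block the first minute is 1800 frames and each further minute 1798, so 6 further minute boundaries passed. Total skipped labels = 18 × 2 + 2 × 6 = 48.
Non-drop label index = 48332 + 48 = 48380; at 30 labels/s that is 00:26:52:20, i.e. DF 00:26:52;20.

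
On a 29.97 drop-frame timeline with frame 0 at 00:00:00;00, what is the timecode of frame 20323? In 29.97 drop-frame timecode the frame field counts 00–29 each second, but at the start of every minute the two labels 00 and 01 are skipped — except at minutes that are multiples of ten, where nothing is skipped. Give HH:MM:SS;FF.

00:11:18;03

Ten DF minutes hold 17982 frames, so frame 20323 lies in block 1 (frames 17982–35963) with 2341 frames into that block.
The block's first minute is 1800 frames and the rest 1798 each; 2341 frames reaches minute 1, so 1 × 18 + 1 × 2 = 20 labels have been skipped so far.
Adding those back, label number 20323 + 20 = 20343 at 30 labels/s is 678 s + 3 f = 0 h 11 min 18 s frame 3, i.e. 00:11:18;03.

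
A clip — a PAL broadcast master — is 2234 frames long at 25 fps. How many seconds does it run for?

89.36 seconds

Running time = 2234 / (25) = 89.36 s.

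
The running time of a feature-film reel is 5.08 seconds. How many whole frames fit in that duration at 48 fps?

243 frames

Frames = 5.08 × 48 = 6096/25 ≈ 243.8400.
Complete frames: 243.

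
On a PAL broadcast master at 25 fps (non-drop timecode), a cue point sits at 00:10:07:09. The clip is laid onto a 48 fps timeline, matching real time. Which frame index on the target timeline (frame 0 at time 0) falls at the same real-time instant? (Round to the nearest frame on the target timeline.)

Source frame index: (0×3600 + 10×60 + 7) × 25 + 9 = 15184.
Real time: 15184 / (25) = 15184/25 s.
Target frame: (15184/25) × (48) = 728832/25 ≈ 29153.280 → 29153.

frame 29153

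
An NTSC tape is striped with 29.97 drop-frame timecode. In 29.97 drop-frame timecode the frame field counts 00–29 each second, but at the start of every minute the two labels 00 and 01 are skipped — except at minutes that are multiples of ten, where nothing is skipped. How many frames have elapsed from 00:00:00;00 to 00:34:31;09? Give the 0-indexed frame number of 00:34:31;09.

As if non-drop at 30 labels/s: (0 × 3600 + 34 × 60 + 31) × 30 + 9 = 62139.
Minute boundaries passed: 34; those not divisible by 10: 34 − 3 = 31; dropped labels = 2 × 31 = 62.
Actual frame index = 62139 − 62 = 62077.

62077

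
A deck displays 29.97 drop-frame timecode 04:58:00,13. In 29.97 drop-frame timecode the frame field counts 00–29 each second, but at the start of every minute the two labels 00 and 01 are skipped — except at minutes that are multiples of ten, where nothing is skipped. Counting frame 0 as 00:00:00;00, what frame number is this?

535875

Complete 10-minute blocks: 29, each 17982 frames → 521478.
Remaining 8 whole minutes in the current block: 1800 + 7 × 1798 = 14386 frames.
Within the current minute: 0 × 30 + 13 − 2 = 11 (labels ;00/;01 skipped at this minute). Total = 521478 + 14386 + 11 = 535875.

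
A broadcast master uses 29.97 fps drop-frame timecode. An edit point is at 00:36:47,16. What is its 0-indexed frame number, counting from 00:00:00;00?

Complete 10-minute blocks: 3, each 17982 frames → 53946.
Remaining 6 whole minutes in the current block: 1800 + 5 × 1798 = 10790 frames.
Within the current minute: 47 × 30 + 16 − 2 = 1424 (labels ;00/;01 skipped at this minute). Total = 53946 + 10790 + 1424 = 66160.

66160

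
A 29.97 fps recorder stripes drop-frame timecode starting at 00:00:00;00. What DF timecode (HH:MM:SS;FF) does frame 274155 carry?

02:32:27;19

Ten DF minutes hold 17982 frames, so frame 274155 lies in block 15 (frames 269730–287711) with 4425 frames into that block.
The block's first minute is 1800 frames and the rest 1798 each; 4425 frames reaches minute 2, so 15 × 18 + 2 × 2 = 274 labels have been skipped so far.
Adding those back, label number 274155 + 274 = 274429 at 30 labels/s is 9147 s + 19 f = 2 h 32 min 27 s frame 19, i.e. 02:32:27;19.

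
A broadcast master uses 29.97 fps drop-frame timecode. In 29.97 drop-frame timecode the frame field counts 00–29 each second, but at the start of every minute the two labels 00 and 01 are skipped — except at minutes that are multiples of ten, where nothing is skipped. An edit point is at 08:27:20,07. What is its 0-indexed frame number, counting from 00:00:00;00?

As if non-drop at 30 labels/s: (8 × 3600 + 27 × 60 + 20) × 30 + 7 = 913207.
Minute boundaries passed: 507; those not divisible by 10: 507 − 50 = 457; dropped labels = 2 × 457 = 914.
Actual frame index = 913207 − 914 = 912293.

912293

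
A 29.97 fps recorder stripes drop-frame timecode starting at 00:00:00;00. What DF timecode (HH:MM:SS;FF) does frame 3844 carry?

00:02:08;08

Each 10-minute DF block holds 10 × 60 × 30 − 9 × 2 = 17982 frames. 3844 ÷ 17982 → 0 full blocks, remainder 3844.
Within the partial block the first minute is 1800 frames and each further minute 1798, so 2 further minute boundaries passed. Total skipped labels = 18 × 0 + 2 × 2 = 4.
Non-drop label index = 3844 + 4 = 3848; at 30 labels/s that is 00:02:08:08, i.e. DF 00:02:08;08.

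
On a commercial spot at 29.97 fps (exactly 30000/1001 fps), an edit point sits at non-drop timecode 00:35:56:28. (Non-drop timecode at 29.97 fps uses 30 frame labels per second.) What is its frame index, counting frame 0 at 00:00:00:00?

64708

Total seconds to the label: (0 × 3600 + 35 × 60 + 56) = 2156.
Frame index = 2156 × 30 + 28 = 64708.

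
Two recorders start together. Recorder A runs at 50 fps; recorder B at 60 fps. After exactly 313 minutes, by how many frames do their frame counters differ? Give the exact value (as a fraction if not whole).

187800 frames

313 min = 18780 s.
A emits 50 × 18780 = 939000 frames; B emits 60 × 18780 = 1126800.
Difference = 187800 frames; B is ahead of A.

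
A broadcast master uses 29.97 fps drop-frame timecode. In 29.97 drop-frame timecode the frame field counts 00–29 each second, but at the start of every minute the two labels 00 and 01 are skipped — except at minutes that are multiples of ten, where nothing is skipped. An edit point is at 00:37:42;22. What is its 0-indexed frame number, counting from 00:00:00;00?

67814

Complete 10-minute blocks: 3, each 17982 frames → 53946.
Remaining 7 whole minutes in the current block: 1800 + 6 × 1798 = 12588 frames.
Within the current minute: 42 × 30 + 22 − 2 = 1280 (labels ;00/;01 skipped at this minute). Total = 53946 + 12588 + 1280 = 67814.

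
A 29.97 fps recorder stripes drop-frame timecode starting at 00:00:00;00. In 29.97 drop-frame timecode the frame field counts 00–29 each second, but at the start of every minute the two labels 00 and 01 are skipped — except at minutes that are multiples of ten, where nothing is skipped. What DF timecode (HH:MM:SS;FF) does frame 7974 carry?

00:04:26;02

Each 10-minute DF block holds 10 × 60 × 30 − 9 × 2 = 17982 frames. 7974 ÷ 17982 → 0 full blocks, remainder 7974.
Within the partial block the first minute is 1800 frames and each further minute 1798, so 4 further minute boundaries passed. Total skipped labels = 18 × 0 + 2 × 4 = 8.
Non-drop label index = 7974 + 8 = 7982; at 30 labels/s that is 00:04:26:02, i.e. DF 00:04:26;02.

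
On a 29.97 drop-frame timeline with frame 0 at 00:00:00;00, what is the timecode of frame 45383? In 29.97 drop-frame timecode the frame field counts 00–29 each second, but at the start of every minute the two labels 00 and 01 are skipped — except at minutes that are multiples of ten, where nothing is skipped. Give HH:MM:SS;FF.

00:25:14;09

Ten DF minutes hold 17982 frames, so frame 45383 lies in block 2 (frames 35964–53945) with 9419 frames into that block.
The block's first minute is 1800 frames and the rest 1798 each; 9419 frames reaches minute 5, so 2 × 18 + 5 × 2 = 46 labels have been skipped so far.
Adding those back, label number 45383 + 46 = 45429 at 30 labels/s is 1514 s + 9 f = 0 h 25 min 14 s frame 9, i.e. 00:25:14;09.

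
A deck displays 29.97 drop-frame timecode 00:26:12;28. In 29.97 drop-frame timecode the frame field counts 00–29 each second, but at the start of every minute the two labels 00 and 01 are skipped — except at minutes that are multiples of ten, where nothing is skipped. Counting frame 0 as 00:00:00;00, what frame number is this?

47140

Complete 10-minute blocks: 2, each 17982 frames → 35964.
Remaining 6 whole minutes in the current block: 1800 + 5 × 1798 = 10790 frames.
Within the current minute: 12 × 30 + 28 − 2 = 386 (labels ;00/;01 skipped at this minute). Total = 35964 + 10790 + 386 = 47140.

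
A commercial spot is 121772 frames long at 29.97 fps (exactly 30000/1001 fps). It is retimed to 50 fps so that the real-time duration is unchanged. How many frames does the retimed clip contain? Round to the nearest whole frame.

Frames at target rate = 121772 × (50) / (30000/1001) = 30473443/150 ≈ 203156.287.
Nearest whole frame: 203156.

203156 frames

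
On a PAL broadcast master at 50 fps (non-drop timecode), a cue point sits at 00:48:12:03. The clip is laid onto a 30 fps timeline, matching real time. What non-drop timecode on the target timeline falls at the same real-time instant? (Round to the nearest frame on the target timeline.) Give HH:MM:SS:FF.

Source frame index: (0×3600 + 48×60 + 12) × 50 + 3 = 144603.
Real time: 144603 / (50) = 144603/50 s.
Target frame: (144603/50) × (30) = 433809/5 ≈ 86761.800 → 86762.
At 30 labels/s: frame 86762 → 00:48:12:02.

00:48:12:02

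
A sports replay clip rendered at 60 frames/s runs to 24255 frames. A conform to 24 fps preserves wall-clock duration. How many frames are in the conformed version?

Target frames = source frames × (target rate / source rate) = 24255 × (24)/(60) = 24255 × 2/5 = 9702.

9702 frames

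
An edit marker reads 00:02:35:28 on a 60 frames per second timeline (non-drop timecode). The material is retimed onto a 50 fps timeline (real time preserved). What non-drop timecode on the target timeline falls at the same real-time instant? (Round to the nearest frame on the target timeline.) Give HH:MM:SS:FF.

00:02:35:23

Source frame index: (0×3600 + 2×60 + 35) × 60 + 28 = 9328.
Real time: 9328 / (60) = 2332/15 s.
Target frame: (2332/15) × (50) = 23320/3 ≈ 7773.333 → 7773.
At 50 labels/s: frame 7773 → 00:02:35:23.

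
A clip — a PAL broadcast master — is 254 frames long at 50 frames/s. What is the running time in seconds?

5.08 seconds

Running time = 254 / (50) = 5.08 s.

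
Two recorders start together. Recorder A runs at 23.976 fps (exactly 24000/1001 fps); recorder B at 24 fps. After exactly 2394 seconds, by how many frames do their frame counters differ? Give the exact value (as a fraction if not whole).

A emits 24000/1001 × 2394 = 8208000/143 frames; B emits 24 × 2394 = 57456.
Difference = 8208/143 frames (≈ 57.3986); B is ahead of A.

8208/143 frames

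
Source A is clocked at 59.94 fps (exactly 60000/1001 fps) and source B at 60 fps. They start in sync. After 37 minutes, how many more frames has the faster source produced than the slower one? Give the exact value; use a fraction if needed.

37 min = 2220 s.
A emits 60000/1001 × 2220 = 133200000/1001 frames; B emits 60 × 2220 = 133200.
Difference = 133200/1001 frames (≈ 133.0669); B is ahead of A.

133200/1001 frames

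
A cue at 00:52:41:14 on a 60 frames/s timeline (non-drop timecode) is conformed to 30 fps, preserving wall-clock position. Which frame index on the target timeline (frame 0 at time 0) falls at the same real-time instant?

Source frame index: (0×3600 + 52×60 + 41) × 60 + 14 = 189674.
Real time: 189674 / (60) = 94837/30 s.
Target frame: (94837/30) × (30) = 94837.

frame 94837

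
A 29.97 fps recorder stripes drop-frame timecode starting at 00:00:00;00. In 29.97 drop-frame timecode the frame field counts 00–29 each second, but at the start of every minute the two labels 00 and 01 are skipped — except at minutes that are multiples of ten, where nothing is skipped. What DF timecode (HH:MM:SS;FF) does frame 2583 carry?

00:01:26;05

Ten DF minutes hold 17982 frames, so frame 2583 lies in block 0 (frames 0–17981) with 2583 frames into that block.
The block's first minute is 1800 frames and the rest 1798 each; 2583 frames reaches minute 1, so 0 × 18 + 1 × 2 = 2 labels have been skipped so far.
Adding those back, label number 2583 + 2 = 2585 at 30 labels/s is 86 s + 5 f = 0 h 1 min 26 s frame 5, i.e. 00:01:26;05.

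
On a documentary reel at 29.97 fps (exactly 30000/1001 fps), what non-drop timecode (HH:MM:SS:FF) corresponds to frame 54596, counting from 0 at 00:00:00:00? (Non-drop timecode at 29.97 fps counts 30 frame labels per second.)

54596 ÷ 30 = 1819 full seconds, remainder 26 frames.
1819 s = 0 h 30 min 19 s.
Timecode: 00:30:19:26.

00:30:19:26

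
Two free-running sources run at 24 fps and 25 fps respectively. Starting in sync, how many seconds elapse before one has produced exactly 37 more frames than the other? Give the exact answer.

The gap grows by |25 − 24| = 1 frame per second.
Time for a 37-frame gap: 37 ÷ (1) = 37 s.

37 seconds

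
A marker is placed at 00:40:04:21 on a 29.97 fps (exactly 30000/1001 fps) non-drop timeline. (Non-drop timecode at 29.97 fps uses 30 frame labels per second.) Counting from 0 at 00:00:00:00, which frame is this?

72141

Total seconds to the label: (0 × 3600 + 40 × 60 + 4) = 2404.
Frame index = 2404 × 30 + 21 = 72141.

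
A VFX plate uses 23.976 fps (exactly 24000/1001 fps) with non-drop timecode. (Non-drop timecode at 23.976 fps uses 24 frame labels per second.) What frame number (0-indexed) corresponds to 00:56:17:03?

Total seconds to the label: (0 × 3600 + 56 × 60 + 17) = 3377.
Frame index = 3377 × 24 + 3 = 81051.

frame 81051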